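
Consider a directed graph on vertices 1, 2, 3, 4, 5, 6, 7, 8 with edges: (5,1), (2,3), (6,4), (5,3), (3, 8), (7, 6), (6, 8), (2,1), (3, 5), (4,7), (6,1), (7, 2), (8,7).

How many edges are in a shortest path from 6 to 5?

Distance 0: 6.
Distance 1: 1, 4, 8.
Distance 2: 7.
Distance 3: 2.
Distance 4: 3.
Distance 5: 5 — contains 5.

5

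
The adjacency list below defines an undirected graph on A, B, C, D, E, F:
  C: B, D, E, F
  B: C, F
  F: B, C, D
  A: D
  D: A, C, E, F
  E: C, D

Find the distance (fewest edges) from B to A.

3

Distance 0: B.
Distance 1: C, F.
Distance 2: D, E.
Distance 3: A — contains A.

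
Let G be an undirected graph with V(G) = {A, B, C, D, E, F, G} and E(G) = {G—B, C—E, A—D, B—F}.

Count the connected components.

3

From A: component {A, D}.
From B: component {B, F, G}.
From C: component {C, E}.
That's 3 components.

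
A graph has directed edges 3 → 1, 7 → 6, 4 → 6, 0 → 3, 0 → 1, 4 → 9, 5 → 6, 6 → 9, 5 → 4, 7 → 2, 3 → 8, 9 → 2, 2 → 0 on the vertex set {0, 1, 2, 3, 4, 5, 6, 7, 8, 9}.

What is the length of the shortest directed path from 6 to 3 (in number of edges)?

Distance 0: 6.
Distance 1: 9.
Distance 2: 2.
Distance 3: 0.
Distance 4: 1, 3 — contains 3.

4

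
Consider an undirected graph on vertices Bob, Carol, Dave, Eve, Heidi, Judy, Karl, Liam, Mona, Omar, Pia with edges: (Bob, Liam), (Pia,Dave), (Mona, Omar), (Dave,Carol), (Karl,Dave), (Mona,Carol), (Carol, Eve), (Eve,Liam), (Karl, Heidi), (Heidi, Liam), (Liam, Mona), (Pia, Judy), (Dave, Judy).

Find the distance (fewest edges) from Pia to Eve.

Distance 0: Pia.
Distance 1: Dave, Judy.
Distance 2: Carol, Karl.
Distance 3: Eve, Heidi, Mona — contains Eve.

3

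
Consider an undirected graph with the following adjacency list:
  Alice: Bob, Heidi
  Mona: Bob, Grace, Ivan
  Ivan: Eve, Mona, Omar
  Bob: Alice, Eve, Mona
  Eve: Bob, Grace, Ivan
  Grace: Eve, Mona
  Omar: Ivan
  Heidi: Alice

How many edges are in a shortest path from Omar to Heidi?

Distance 0: Omar.
Distance 1: Ivan.
Distance 2: Eve, Mona.
Distance 3: Bob, Grace.
Distance 4: Alice.
Distance 5: Heidi — contains Heidi.

5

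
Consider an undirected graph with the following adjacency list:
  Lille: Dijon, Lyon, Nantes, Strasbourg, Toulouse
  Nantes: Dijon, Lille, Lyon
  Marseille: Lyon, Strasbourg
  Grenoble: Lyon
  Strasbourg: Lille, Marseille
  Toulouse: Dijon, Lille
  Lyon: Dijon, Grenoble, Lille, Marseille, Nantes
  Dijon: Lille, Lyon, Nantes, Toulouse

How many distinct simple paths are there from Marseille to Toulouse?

16

Marseille–Lyon–Dijon–Lille–Toulouse
Marseille–Lyon–Dijon–Nantes–Lille–Toulouse
Marseille–Lyon–Dijon–Toulouse
Marseille–Lyon–Lille–Dijon–Toulouse
Marseille–Lyon–Lille–Nantes–Dijon–Toulouse
Marseille–Lyon–Lille–Toulouse
Marseille–Lyon–Nantes–Dijon–Lille–Toulouse
Marseille–Lyon–Nantes–Dijon–Toulouse
... and 8 more.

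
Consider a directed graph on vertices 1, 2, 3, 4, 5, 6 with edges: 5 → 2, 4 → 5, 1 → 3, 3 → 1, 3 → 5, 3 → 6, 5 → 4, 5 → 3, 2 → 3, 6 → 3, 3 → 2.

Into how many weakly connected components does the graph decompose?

1

From 1: component {1, 2, 3, 4, 5, 6}.
That's 1 component.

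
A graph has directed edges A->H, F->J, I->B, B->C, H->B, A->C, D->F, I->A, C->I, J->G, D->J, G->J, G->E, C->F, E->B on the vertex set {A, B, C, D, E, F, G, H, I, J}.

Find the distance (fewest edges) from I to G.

5

Distance 0: I.
Distance 1: A, B.
Distance 2: C, H.
Distance 3: F.
Distance 4: J.
Distance 5: G — contains G.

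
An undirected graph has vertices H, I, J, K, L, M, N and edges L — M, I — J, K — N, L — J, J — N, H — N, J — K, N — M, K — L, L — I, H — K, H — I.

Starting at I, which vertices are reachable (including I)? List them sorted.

Start at I.
Its neighbours: H, J, L.
Then their neighbours: K, M, N.
Every vertex is now reached.

H, I, J, K, L, M, N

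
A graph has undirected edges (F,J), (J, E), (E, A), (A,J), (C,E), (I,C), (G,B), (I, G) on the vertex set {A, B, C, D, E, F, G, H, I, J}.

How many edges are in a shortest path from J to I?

3

Distance 0: J.
Distance 1: A, E, F.
Distance 2: C.
Distance 3: I — contains I.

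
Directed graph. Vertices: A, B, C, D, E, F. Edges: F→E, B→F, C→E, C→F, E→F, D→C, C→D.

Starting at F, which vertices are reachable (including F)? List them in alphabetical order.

Start at F.
Its neighbours: E.
Nothing further is reachable.

E, F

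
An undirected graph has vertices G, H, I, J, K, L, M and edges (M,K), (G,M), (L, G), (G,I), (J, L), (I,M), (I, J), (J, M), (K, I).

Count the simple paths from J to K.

J–I–G–M–K
J–I–K
J–I–M–K
J–L–G–I–K
J–L–G–I–M–K
J–L–G–M–I–K
J–L–G–M–K
J–M–G–I–K
J–M–I–K
J–M–K

10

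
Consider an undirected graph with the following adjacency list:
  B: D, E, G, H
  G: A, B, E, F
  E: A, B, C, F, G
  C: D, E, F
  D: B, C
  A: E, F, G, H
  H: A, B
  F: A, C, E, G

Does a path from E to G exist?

Yes

Explore from E.
Distance 1: reach A, B, C, F, G.
Found G.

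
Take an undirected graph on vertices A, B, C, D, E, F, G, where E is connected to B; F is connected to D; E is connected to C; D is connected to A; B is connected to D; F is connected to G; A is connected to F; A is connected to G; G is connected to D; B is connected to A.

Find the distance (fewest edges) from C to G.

Distance 0: C.
Distance 1: E.
Distance 2: B.
Distance 3: A, D.
Distance 4: F, G — contains G.

4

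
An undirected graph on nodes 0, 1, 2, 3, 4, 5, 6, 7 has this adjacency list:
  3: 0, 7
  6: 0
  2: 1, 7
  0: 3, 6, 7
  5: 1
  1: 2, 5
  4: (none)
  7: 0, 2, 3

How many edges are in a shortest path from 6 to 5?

5

Distance 0: 6.
Distance 1: 0.
Distance 2: 3, 7.
Distance 3: 2.
Distance 4: 1.
Distance 5: 5 — contains 5.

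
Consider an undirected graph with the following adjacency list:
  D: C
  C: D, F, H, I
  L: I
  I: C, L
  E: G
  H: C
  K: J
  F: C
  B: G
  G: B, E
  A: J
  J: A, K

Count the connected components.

3

From A: component {A, J, K}.
From B: component {B, E, G}.
From C: component {C, D, F, H, I, L}.
That's 3 components.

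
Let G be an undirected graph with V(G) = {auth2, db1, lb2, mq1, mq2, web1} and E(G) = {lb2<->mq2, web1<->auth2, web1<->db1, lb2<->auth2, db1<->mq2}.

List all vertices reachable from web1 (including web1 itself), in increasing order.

auth2, db1, lb2, mq2, web1

Start at web1.
Its neighbours: auth2, db1.
Then their neighbours: lb2, mq2.
Nothing further is reachable.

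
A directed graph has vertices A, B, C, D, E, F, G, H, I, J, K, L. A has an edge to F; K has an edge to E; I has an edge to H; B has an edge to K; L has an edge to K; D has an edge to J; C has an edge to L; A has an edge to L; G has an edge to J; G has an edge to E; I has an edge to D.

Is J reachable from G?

Yes

Explore from G.
Distance 1: reach E, J.
Found J.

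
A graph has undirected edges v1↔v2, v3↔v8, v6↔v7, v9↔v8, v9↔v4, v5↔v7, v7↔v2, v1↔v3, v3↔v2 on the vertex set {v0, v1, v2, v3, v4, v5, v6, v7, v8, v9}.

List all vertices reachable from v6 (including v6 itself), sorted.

Start at v6.
Its neighbours: v7.
Then their neighbours: v2, v5.
Then next layer: v1, v3.
Then next layer: v8.
Then next layer: v9.
Then next layer: v4.
Nothing further is reachable.

v1, v2, v3, v4, v5, v6, v7, v8, v9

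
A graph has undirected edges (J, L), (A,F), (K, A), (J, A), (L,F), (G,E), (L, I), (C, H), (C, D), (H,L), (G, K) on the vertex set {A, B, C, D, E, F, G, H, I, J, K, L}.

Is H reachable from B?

No

B has no edges, so nothing is reachable from it.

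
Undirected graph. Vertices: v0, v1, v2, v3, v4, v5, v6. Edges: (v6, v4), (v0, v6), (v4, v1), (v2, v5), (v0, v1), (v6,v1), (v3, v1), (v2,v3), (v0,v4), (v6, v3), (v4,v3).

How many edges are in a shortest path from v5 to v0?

Distance 0: v5.
Distance 1: v2.
Distance 2: v3.
Distance 3: v1, v4, v6.
Distance 4: v0 — contains v0.

4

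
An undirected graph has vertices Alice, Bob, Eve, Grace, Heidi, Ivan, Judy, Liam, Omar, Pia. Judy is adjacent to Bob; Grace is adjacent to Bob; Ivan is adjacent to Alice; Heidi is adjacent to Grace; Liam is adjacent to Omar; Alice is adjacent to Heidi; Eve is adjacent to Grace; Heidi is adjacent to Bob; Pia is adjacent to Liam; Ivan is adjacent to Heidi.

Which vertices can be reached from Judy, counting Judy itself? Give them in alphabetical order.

Alice, Bob, Eve, Grace, Heidi, Ivan, Judy

Start at Judy.
Its neighbours: Bob.
Then their neighbours: Grace, Heidi.
Then next layer: Alice, Eve, Ivan.
Nothing further is reachable.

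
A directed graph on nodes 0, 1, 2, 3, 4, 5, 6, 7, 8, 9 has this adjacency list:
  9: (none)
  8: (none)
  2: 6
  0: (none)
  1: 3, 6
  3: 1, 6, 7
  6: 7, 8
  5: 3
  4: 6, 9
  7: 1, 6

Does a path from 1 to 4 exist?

Explore from 1.
Distance 1: reach 3, 6.
Distance 2: reach 7, 8.
The search from 1 is exhausted; no directed path reaches 4.

No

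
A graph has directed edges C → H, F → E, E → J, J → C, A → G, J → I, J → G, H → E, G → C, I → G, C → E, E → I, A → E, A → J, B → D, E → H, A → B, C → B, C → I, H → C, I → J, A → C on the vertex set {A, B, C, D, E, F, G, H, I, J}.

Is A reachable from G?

No

Explore from G.
Distance 1: reach C.
Distance 2: reach B, E, H, I.
Distance 3: reach D, J.
The search from G is exhausted; no directed path reaches A.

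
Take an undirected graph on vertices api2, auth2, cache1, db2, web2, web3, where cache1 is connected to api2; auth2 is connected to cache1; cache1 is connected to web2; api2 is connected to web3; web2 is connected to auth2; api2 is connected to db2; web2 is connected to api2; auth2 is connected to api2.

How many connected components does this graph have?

From api2: component {api2, auth2, cache1, db2, web2, web3}.
That's 1 component.

1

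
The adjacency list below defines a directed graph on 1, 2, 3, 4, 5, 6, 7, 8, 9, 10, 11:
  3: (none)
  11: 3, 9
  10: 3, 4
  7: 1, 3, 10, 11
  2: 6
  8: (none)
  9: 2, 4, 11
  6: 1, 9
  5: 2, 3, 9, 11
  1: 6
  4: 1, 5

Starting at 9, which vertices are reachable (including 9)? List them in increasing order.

Start at 9.
Its neighbours: 2, 4, 11.
Then their neighbours: 1, 3, 5, 6.
Nothing further is reachable.

1, 2, 3, 4, 5, 6, 9, 11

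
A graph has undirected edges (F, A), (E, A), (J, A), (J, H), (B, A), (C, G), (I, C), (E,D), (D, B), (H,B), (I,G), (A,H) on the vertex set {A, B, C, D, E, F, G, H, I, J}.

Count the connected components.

From A: component {A, B, D, E, F, H, J}.
From C: component {C, G, I}.
That's 2 components.

2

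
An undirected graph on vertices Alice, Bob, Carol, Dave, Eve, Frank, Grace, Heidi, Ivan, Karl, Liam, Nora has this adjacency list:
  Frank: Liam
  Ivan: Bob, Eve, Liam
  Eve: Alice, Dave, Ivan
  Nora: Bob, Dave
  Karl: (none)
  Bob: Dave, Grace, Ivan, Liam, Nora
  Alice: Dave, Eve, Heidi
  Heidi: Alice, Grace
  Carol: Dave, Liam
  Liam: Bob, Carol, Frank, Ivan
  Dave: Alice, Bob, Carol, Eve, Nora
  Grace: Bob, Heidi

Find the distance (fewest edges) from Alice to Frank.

4

Distance 0: Alice.
Distance 1: Dave, Eve, Heidi.
Distance 2: Bob, Carol, Grace, Ivan, Nora.
Distance 3: Liam.
Distance 4: Frank — contains Frank.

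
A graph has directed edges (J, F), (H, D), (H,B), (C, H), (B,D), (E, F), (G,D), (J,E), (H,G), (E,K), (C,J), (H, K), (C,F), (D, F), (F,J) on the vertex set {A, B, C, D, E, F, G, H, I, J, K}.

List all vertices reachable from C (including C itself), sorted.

B, C, D, E, F, G, H, J, K

Start at C.
Its neighbours: F, H, J.
Then their neighbours: B, D, E, G, K.
Nothing further is reachable.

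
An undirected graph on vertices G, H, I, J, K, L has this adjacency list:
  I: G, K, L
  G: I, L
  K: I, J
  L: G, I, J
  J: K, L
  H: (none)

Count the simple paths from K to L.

K–I–G–L
K–I–L
K–J–L

3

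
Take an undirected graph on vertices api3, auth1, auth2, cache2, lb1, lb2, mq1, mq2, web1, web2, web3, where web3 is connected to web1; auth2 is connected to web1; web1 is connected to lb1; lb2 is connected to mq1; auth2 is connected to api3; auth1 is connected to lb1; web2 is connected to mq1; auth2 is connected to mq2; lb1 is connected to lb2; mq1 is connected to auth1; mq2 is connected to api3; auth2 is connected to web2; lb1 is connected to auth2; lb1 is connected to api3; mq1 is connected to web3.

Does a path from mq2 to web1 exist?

Explore from mq2.
Distance 1: reach api3, auth2.
Distance 2: reach lb1, web1, web2.
Found web1.

Yes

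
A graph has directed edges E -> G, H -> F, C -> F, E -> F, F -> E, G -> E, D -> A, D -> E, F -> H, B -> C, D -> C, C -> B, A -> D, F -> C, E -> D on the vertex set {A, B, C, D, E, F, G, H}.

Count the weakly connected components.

1

From A: component {A, B, C, D, E, F, G, H}.
That's 1 component.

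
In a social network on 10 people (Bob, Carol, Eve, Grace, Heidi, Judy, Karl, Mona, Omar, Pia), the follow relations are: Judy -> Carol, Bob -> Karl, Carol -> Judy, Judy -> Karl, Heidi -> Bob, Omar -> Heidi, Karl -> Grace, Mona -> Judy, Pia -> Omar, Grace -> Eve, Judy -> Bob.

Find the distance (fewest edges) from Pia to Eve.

6

Distance 0: Pia.
Distance 1: Omar.
Distance 2: Heidi.
Distance 3: Bob.
Distance 4: Karl.
Distance 5: Grace.
Distance 6: Eve — contains Eve.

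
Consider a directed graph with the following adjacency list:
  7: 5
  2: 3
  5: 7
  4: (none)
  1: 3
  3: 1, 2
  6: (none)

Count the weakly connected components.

4

From 1: component {1, 2, 3}.
From 4: component {4}.
From 5: component {5, 7}.
From 6: component {6}.
That's 4 components.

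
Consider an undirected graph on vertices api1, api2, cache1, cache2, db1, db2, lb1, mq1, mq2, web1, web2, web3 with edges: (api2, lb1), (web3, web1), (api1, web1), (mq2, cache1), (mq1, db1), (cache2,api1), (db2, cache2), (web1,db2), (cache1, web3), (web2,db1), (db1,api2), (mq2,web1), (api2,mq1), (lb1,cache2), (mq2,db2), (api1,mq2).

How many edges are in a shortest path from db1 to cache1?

6

Distance 0: db1.
Distance 1: api2, mq1, web2.
Distance 2: lb1.
Distance 3: cache2.
Distance 4: api1, db2.
Distance 5: mq2, web1.
Distance 6: cache1, web3 — contains cache1.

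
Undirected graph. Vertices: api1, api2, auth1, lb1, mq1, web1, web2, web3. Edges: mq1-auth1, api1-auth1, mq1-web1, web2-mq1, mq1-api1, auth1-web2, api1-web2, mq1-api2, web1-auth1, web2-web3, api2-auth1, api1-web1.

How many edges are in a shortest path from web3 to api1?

2

Distance 0: web3.
Distance 1: web2.
Distance 2: api1, auth1, mq1 — contains api1.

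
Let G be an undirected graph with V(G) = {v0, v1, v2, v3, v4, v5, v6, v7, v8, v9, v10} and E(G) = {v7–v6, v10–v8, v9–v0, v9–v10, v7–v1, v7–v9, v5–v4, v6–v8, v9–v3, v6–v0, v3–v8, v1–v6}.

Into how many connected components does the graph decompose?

From v0: component {v0, v1, v3, v6, v7, v8, v9, v10}.
From v2: component {v2}.
From v4: component {v4, v5}.
That's 3 components.

3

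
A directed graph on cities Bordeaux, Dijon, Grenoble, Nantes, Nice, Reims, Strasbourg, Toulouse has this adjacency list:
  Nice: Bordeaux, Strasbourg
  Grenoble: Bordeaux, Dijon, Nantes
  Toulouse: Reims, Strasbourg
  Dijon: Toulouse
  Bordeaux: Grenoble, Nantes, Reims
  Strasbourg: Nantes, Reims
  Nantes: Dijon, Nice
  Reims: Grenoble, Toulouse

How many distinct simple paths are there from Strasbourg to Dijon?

Strasbourg→Nantes→Dijon
Strasbourg→Nantes→Nice→Bordeaux→Grenoble→Dijon
Strasbourg→Nantes→Nice→Bordeaux→Reims→Grenoble→Dijon
Strasbourg→Reims→Grenoble→Bordeaux→Nantes→Dijon
Strasbourg→Reims→Grenoble→Dijon
Strasbourg→Reims→Grenoble→Nantes→Dijon

6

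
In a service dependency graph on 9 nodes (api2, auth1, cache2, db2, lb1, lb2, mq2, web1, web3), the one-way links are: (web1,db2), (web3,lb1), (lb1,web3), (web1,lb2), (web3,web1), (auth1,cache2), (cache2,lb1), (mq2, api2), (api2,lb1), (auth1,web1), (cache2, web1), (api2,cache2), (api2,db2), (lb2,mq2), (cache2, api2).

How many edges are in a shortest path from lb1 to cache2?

6

Distance 0: lb1.
Distance 1: web3.
Distance 2: web1.
Distance 3: db2, lb2.
Distance 4: mq2.
Distance 5: api2.
Distance 6: cache2 — contains cache2.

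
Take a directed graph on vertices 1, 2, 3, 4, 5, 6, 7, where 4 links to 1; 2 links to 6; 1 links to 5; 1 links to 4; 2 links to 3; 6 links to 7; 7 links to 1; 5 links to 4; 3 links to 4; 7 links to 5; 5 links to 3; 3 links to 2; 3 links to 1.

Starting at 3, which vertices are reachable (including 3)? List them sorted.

1, 2, 3, 4, 5, 6, 7

Start at 3.
Its neighbours: 1, 2, 4.
Then their neighbours: 5, 6.
Then next layer: 7.
Every vertex is now reached.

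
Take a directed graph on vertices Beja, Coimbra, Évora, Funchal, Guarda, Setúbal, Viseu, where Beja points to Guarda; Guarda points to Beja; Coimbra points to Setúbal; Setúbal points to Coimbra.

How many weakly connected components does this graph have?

From Beja: component {Beja, Guarda}.
From Coimbra: component {Coimbra, Setúbal}.
From Évora: component {Évora}.
From Funchal: component {Funchal}.
From Viseu: component {Viseu}.
That's 5 components.

5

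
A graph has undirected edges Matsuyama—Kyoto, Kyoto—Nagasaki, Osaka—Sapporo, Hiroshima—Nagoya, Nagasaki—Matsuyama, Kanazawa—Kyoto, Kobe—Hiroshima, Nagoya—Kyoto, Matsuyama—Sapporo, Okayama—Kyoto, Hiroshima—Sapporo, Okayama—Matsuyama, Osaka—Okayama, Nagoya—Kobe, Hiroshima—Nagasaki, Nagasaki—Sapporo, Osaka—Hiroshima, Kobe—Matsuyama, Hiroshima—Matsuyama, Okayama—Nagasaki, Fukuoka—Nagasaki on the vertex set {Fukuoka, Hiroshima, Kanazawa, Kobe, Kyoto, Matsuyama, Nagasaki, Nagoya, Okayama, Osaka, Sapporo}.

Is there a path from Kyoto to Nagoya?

Explore from Kyoto.
Distance 1: reach Kanazawa, Matsuyama, Nagasaki, Nagoya, Okayama.
Found Nagoya.

Yes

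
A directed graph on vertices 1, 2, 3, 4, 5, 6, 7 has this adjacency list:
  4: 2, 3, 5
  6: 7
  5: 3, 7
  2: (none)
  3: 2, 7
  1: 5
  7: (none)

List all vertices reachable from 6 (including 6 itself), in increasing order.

6, 7

Start at 6.
Its neighbours: 7.
Nothing further is reachable.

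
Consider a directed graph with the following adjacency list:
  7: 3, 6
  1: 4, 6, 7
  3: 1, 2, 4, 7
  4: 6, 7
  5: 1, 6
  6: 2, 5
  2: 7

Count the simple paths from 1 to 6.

5

1→4→6
1→4→7→6
1→6
1→7→3→4→6
1→7→6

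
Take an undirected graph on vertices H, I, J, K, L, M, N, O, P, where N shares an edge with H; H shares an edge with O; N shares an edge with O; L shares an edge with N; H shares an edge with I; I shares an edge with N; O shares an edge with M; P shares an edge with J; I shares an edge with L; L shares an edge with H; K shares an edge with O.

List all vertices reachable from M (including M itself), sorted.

H, I, K, L, M, N, O

Start at M.
Its neighbours: O.
Then their neighbours: H, K, N.
Then next layer: I, L.
Nothing further is reachable.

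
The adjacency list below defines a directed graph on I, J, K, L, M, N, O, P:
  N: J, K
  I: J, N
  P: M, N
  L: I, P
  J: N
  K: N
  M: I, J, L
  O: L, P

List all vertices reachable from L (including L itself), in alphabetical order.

Start at L.
Its neighbours: I, P.
Then their neighbours: J, M, N.
Then next layer: K.
Nothing further is reachable.

I, J, K, L, M, N, P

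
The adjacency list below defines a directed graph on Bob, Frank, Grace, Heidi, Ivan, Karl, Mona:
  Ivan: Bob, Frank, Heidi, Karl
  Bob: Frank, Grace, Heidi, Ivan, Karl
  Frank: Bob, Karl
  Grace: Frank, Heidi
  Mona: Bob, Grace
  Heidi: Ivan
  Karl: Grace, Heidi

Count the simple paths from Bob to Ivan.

Bob→Frank→Karl→Grace→Heidi→Ivan
Bob→Frank→Karl→Heidi→Ivan
Bob→Grace→Frank→Karl→Heidi→Ivan
Bob→Grace→Heidi→Ivan
Bob→Heidi→Ivan
Bob→Ivan
Bob→Karl→Grace→Heidi→Ivan
Bob→Karl→Heidi→Ivan

8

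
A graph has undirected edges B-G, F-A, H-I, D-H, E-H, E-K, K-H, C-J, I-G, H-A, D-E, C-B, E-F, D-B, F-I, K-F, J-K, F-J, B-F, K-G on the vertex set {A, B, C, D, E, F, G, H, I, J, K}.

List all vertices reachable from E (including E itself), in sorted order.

Start at E.
Its neighbours: D, F, H, K.
Then their neighbours: A, B, G, I, J.
Then next layer: C.
Every vertex is now reached.

A, B, C, D, E, F, G, H, I, J, K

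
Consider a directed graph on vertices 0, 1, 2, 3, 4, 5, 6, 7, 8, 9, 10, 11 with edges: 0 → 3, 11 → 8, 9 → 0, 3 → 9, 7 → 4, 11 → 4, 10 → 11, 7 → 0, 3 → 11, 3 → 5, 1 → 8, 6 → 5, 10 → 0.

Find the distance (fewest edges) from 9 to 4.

Distance 0: 9.
Distance 1: 0.
Distance 2: 3.
Distance 3: 5, 11.
Distance 4: 4, 8 — contains 4.

4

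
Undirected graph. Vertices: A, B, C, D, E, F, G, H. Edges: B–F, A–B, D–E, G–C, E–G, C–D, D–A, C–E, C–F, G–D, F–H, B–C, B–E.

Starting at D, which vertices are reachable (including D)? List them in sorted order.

A, B, C, D, E, F, G, H

Start at D.
Its neighbours: A, C, E, G.
Then their neighbours: B, F.
Then next layer: H.
Every vertex is now reached.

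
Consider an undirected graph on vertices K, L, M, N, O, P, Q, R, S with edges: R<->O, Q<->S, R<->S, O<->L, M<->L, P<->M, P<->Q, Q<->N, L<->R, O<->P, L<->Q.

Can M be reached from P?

Explore from P.
Distance 1: reach M, O, Q.
Found M.

Yes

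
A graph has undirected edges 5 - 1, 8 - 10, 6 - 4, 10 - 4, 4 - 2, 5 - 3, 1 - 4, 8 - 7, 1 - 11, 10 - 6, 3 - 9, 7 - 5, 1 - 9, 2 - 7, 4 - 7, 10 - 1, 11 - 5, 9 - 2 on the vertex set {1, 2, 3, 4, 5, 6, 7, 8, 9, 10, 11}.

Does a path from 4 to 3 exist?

Yes

Explore from 4.
Distance 1: reach 1, 2, 6, 7, 10.
Distance 2: reach 5, 8, 9, 11.
Distance 3: reach 3.
Found 3.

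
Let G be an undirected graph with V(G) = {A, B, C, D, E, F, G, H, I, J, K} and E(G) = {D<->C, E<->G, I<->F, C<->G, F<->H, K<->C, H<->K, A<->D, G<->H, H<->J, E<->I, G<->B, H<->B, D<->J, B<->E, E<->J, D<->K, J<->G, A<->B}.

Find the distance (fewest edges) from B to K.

Distance 0: B.
Distance 1: A, E, G, H.
Distance 2: C, D, F, I, J, K — contains K.

2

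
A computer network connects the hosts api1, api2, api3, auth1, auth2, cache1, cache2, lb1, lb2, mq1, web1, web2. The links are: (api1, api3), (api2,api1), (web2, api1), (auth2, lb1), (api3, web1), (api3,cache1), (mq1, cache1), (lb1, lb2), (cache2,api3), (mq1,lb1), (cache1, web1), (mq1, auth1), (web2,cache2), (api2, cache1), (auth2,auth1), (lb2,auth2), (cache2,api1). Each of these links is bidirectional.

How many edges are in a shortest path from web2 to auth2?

Distance 0: web2.
Distance 1: api1, cache2.
Distance 2: api2, api3.
Distance 3: cache1, web1.
Distance 4: mq1.
Distance 5: auth1, lb1.
Distance 6: auth2, lb2 — contains auth2.

6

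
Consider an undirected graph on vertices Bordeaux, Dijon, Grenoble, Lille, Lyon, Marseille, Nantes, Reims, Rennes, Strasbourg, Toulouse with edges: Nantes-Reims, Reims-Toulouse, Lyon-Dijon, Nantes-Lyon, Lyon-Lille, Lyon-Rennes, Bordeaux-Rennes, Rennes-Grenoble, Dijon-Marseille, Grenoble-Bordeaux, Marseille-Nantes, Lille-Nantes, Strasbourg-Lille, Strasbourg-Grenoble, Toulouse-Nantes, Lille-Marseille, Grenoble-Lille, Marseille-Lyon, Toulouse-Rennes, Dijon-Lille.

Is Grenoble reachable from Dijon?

Yes

Explore from Dijon.
Distance 1: reach Lille, Lyon, Marseille.
Distance 2: reach Grenoble, Nantes, Rennes, Strasbourg.
Found Grenoble.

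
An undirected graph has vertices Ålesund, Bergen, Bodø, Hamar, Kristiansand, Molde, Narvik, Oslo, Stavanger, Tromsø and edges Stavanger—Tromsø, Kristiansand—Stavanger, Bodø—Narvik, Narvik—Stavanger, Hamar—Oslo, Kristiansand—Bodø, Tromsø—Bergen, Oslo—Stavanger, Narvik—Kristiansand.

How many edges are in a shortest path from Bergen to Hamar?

Distance 0: Bergen.
Distance 1: Tromsø.
Distance 2: Stavanger.
Distance 3: Kristiansand, Narvik, Oslo.
Distance 4: Bodø, Hamar — contains Hamar.

4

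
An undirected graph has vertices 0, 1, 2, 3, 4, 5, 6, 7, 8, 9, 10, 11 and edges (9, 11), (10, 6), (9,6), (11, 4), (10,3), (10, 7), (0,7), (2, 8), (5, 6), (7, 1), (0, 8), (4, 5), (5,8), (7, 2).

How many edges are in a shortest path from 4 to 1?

Distance 0: 4.
Distance 1: 5, 11.
Distance 2: 6, 8, 9.
Distance 3: 0, 2, 10.
Distance 4: 3, 7.
Distance 5: 1 — contains 1.

5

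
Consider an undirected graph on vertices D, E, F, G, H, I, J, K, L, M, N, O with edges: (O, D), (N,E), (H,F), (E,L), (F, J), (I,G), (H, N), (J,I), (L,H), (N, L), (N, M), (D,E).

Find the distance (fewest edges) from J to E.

4

Distance 0: J.
Distance 1: F, I.
Distance 2: G, H.
Distance 3: L, N.
Distance 4: E, M — contains E.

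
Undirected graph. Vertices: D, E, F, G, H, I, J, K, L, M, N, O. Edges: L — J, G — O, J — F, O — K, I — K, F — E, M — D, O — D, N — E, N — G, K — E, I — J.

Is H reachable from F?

Explore from F.
Distance 1: reach E, J.
Distance 2: reach I, K, L, N.
Distance 3: reach G, O.
Distance 4: reach D.
Distance 5: reach M.
The search is exhausted without reaching H; it lies in a different component.

No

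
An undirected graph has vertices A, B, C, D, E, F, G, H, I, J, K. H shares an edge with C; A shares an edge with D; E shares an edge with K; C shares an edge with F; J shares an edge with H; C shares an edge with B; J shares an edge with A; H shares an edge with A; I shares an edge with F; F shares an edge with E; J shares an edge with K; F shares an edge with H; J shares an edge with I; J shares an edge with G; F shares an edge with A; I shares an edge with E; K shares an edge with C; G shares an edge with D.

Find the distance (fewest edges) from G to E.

3

Distance 0: G.
Distance 1: D, J.
Distance 2: A, H, I, K.
Distance 3: C, E, F — contains E.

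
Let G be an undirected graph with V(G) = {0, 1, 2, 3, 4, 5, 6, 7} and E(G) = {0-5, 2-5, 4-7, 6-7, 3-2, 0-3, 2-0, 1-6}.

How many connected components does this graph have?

From 0: component {0, 2, 3, 5}.
From 1: component {1, 4, 6, 7}.
That's 2 components.

2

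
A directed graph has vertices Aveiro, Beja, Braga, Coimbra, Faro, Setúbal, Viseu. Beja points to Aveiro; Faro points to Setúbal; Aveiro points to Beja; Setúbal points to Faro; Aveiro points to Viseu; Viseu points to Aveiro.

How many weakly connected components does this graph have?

4

From Aveiro: component {Aveiro, Beja, Viseu}.
From Braga: component {Braga}.
From Coimbra: component {Coimbra}.
From Faro: component {Faro, Setúbal}.
That's 4 components.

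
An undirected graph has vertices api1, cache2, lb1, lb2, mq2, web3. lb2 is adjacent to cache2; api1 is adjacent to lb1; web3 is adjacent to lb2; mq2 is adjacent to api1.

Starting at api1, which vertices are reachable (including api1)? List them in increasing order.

api1, lb1, mq2

Start at api1.
Its neighbours: lb1, mq2.
Nothing further is reachable.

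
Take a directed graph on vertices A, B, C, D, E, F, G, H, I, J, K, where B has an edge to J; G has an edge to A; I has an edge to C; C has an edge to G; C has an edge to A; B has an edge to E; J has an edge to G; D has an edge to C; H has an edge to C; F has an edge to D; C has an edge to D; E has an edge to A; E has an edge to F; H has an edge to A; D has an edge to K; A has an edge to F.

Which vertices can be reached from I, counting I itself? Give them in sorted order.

A, C, D, F, G, I, K

Start at I.
Its neighbours: C.
Then their neighbours: A, D, G.
Then next layer: F, K.
Nothing further is reachable.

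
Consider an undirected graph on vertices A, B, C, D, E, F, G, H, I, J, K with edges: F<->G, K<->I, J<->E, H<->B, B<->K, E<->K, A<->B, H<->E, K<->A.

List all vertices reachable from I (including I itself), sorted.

A, B, E, H, I, J, K

Start at I.
Its neighbours: K.
Then their neighbours: A, B, E.
Then next layer: H, J.
Nothing further is reachable.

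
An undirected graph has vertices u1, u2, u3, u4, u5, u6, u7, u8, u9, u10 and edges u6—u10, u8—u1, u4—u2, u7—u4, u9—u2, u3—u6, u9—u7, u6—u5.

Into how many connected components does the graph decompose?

From u1: component {u1, u8}.
From u2: component {u2, u4, u7, u9}.
From u3: component {u3, u5, u6, u10}.
That's 3 components.

3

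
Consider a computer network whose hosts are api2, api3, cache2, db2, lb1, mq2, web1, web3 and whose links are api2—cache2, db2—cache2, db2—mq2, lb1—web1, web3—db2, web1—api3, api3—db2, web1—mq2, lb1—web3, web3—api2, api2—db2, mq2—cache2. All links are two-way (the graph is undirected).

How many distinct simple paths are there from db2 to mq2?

db2–api2–cache2–mq2
db2–api2–web3–lb1–web1–mq2
db2–api3–web1–lb1–web3–api2–cache2–mq2
db2–api3–web1–mq2
db2–cache2–api2–web3–lb1–web1–mq2
db2–cache2–mq2
db2–mq2
db2–web3–api2–cache2–mq2
db2–web3–lb1–web1–mq2

9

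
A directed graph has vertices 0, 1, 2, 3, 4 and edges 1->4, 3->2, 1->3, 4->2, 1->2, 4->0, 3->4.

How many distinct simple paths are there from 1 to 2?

1→2
1→3→2
1→3→4→2
1→4→2

4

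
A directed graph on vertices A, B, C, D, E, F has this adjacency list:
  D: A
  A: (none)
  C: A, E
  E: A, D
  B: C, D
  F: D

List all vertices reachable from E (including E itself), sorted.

A, D, E

Start at E.
Its neighbours: A, D.
Nothing further is reachable.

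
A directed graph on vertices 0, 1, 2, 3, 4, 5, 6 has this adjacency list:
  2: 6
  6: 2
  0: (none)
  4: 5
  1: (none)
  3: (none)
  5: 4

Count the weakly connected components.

5

From 0: component {0}.
From 1: component {1}.
From 2: component {2, 6}.
From 3: component {3}.
From 4: component {4, 5}.
That's 5 components.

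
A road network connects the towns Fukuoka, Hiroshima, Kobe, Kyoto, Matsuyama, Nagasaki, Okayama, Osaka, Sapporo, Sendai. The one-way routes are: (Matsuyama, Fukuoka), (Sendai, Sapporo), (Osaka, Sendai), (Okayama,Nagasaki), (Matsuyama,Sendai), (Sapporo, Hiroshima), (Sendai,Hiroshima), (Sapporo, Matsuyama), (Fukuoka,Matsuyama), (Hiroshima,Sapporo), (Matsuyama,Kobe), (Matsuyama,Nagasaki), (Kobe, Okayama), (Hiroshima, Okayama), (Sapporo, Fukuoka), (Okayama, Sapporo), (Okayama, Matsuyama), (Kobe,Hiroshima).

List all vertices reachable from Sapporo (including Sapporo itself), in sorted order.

Fukuoka, Hiroshima, Kobe, Matsuyama, Nagasaki, Okayama, Sapporo, Sendai

Start at Sapporo.
Its neighbours: Fukuoka, Hiroshima, Matsuyama.
Then their neighbours: Kobe, Nagasaki, Okayama, Sendai.
Nothing further is reachable.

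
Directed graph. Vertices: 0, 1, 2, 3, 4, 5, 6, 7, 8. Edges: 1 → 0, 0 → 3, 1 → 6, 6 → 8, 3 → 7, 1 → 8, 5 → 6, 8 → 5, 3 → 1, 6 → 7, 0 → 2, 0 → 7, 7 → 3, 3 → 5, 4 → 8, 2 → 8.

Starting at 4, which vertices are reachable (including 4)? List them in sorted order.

Start at 4.
Its neighbours: 8.
Then their neighbours: 5.
Then next layer: 6.
Then next layer: 7.
Then next layer: 3.
Then next layer: 1.
Then next layer: 0.
Then next layer: 2.
Every vertex is now reached.

0, 1, 2, 3, 4, 5, 6, 7, 8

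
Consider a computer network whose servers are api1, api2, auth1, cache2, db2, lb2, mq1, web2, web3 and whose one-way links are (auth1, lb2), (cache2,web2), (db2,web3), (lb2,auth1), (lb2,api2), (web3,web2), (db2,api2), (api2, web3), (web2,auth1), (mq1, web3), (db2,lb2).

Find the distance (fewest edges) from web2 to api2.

3

Distance 0: web2.
Distance 1: auth1.
Distance 2: lb2.
Distance 3: api2 — contains api2.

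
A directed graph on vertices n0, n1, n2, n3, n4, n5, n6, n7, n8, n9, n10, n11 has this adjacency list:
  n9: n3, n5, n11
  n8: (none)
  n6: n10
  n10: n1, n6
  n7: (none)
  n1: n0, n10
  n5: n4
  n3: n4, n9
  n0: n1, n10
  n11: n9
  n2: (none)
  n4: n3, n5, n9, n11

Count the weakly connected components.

5

From n0: component {n0, n1, n6, n10}.
From n2: component {n2}.
From n3: component {n3, n4, n5, n9, n11}.
From n7: component {n7}.
From n8: component {n8}.
That's 5 components.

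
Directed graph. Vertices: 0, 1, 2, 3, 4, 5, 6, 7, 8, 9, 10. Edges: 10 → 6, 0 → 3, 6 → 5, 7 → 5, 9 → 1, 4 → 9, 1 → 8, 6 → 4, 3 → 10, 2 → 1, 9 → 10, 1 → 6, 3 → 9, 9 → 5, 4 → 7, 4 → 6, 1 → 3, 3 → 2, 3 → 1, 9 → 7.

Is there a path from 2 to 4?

Yes

Explore from 2.
Distance 1: reach 1.
Distance 2: reach 3, 6, 8.
Distance 3: reach 4, 5, 9, 10.
Found 4.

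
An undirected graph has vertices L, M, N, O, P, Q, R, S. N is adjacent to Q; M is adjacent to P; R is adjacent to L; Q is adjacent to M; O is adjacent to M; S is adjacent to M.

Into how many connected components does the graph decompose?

From L: component {L, R}.
From M: component {M, N, O, P, Q, S}.
That's 2 components.

2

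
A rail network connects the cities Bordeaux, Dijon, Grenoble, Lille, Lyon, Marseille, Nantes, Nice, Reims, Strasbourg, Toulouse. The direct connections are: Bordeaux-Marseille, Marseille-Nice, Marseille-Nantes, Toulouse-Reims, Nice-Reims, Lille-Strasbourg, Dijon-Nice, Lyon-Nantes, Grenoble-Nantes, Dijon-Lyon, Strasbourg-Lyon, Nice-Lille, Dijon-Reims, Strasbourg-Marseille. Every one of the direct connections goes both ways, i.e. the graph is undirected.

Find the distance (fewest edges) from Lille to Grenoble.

Distance 0: Lille.
Distance 1: Nice, Strasbourg.
Distance 2: Dijon, Lyon, Marseille, Reims.
Distance 3: Bordeaux, Nantes, Toulouse.
Distance 4: Grenoble — contains Grenoble.

4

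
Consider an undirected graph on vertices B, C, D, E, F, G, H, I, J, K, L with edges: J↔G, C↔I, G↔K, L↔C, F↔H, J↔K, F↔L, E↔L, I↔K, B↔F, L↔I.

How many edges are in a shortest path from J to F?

4

Distance 0: J.
Distance 1: G, K.
Distance 2: I.
Distance 3: C, L.
Distance 4: E, F — contains F.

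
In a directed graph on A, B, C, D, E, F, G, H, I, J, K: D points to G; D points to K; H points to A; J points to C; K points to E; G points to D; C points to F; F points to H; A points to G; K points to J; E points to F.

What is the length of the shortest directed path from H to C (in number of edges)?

6

Distance 0: H.
Distance 1: A.
Distance 2: G.
Distance 3: D.
Distance 4: K.
Distance 5: E, J.
Distance 6: C, F — contains C.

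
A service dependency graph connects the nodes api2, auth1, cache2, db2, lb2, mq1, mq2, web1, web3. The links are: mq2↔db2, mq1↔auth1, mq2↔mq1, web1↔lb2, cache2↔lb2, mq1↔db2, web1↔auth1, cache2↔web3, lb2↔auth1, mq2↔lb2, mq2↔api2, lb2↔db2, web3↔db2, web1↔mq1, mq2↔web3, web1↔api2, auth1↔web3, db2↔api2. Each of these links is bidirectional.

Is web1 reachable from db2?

Explore from db2.
Distance 1: reach api2, lb2, mq1, mq2, web3.
Distance 2: reach auth1, cache2, web1.
Found web1.

Yes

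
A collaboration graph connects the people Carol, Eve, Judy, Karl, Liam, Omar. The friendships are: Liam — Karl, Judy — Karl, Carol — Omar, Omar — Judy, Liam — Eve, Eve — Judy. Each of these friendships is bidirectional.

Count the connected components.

1

From Carol: component {Carol, Eve, Judy, Karl, Liam, Omar}.
That's 1 component.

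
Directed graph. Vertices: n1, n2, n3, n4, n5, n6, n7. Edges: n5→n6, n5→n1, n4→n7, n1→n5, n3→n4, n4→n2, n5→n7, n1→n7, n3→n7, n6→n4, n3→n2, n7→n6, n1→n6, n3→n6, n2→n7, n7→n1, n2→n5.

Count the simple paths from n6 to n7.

4

n6→n4→n2→n5→n1→n7
n6→n4→n2→n5→n7
n6→n4→n2→n7
n6→n4→n7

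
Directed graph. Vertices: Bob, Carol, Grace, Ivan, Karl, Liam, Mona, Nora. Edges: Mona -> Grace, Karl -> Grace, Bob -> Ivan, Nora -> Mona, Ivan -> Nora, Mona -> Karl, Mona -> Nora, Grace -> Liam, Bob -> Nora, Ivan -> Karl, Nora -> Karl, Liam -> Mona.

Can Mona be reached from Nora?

Yes

Explore from Nora.
Distance 1: reach Karl, Mona.
Found Mona.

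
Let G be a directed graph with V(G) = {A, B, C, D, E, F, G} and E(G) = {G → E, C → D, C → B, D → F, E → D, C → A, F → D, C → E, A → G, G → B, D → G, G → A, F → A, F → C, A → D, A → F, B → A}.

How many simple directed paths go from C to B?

C→A→D→G→B
C→A→F→D→G→B
C→A→G→B
C→B
C→D→F→A→G→B
C→D→G→B
C→E→D→F→A→G→B
C→E→D→G→B

8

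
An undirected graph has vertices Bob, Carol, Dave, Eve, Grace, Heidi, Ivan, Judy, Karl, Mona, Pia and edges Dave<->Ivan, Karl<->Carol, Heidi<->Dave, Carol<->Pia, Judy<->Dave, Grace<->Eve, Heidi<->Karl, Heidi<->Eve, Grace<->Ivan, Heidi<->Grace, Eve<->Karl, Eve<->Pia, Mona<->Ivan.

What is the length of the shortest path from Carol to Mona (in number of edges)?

5

Distance 0: Carol.
Distance 1: Karl, Pia.
Distance 2: Eve, Heidi.
Distance 3: Dave, Grace.
Distance 4: Ivan, Judy.
Distance 5: Mona — contains Mona.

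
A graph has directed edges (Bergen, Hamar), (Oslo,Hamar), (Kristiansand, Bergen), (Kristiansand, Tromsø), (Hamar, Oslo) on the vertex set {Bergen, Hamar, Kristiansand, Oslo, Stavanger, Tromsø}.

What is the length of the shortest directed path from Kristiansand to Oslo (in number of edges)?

3

Distance 0: Kristiansand.
Distance 1: Bergen, Tromsø.
Distance 2: Hamar.
Distance 3: Oslo — contains Oslo.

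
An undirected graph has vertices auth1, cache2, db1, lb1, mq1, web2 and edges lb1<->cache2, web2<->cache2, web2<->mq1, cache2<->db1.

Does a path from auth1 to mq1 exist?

auth1 has no edges, so nothing is reachable from it.

No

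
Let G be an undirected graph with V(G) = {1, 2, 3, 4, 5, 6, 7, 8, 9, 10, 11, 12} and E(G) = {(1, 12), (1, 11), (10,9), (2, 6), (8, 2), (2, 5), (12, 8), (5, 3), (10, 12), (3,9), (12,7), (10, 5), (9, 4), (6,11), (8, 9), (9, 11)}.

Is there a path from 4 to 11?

Explore from 4.
Distance 1: reach 9.
Distance 2: reach 3, 8, 10, 11.
Found 11.

Yes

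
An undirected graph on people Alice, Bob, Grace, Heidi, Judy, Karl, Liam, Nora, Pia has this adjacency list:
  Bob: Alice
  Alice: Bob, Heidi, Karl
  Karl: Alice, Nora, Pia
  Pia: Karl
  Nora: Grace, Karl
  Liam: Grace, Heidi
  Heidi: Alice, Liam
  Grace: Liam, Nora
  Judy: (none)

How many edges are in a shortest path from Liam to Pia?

4

Distance 0: Liam.
Distance 1: Grace, Heidi.
Distance 2: Alice, Nora.
Distance 3: Bob, Karl.
Distance 4: Pia — contains Pia.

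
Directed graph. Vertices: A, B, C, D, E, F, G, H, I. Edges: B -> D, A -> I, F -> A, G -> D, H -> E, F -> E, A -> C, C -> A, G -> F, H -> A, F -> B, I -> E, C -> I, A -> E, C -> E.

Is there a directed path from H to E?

Explore from H.
Distance 1: reach A, E.
Found E.

Yes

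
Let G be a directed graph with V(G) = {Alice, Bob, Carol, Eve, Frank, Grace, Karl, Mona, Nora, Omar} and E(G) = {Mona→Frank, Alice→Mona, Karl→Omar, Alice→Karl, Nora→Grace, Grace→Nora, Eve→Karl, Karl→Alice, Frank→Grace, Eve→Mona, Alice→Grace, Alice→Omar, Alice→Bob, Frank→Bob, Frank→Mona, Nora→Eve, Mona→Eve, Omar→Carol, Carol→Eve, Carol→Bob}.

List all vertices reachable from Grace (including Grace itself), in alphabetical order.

Start at Grace.
Its neighbours: Nora.
Then their neighbours: Eve.
Then next layer: Karl, Mona.
Then next layer: Alice, Frank, Omar.
Then next layer: Bob, Carol.
Every vertex is now reached.

Alice, Bob, Carol, Eve, Frank, Grace, Karl, Mona, Nora, Omar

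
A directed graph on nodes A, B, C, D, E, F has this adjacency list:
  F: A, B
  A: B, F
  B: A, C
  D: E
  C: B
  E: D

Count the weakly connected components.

From A: component {A, B, C, F}.
From D: component {D, E}.
That's 2 components.

2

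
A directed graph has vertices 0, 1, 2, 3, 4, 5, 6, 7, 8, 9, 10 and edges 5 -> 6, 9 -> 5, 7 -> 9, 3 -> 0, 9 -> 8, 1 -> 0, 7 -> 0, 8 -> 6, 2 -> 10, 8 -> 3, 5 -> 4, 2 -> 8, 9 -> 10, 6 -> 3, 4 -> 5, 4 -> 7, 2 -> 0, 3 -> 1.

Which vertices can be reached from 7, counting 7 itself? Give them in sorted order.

Start at 7.
Its neighbours: 0, 9.
Then their neighbours: 5, 8, 10.
Then next layer: 3, 4, 6.
Then next layer: 1.
Nothing further is reachable.

0, 1, 3, 4, 5, 6, 7, 8, 9, 10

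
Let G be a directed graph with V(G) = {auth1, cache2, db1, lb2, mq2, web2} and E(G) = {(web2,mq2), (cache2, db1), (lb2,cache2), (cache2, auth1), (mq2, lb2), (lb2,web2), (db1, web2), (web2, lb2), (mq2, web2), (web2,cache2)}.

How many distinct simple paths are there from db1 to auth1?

db1→web2→cache2→auth1
db1→web2→lb2→cache2→auth1
db1→web2→mq2→lb2→cache2→auth1

3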